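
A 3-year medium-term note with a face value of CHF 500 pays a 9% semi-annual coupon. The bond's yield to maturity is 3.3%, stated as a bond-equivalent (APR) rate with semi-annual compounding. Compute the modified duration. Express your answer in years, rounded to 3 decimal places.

2.676 years

Periodic yield y = 0.0165. First find Macaulay duration:
  t   CF        PV=CF/(1+0.0165)^t    t·PV
  1        22.50        22.1348        22.1348
  2        22.50        21.7755        43.5510
  3        22.50        21.4220        64.2661
  4        22.50        21.0743        84.2972
  5        22.50        20.7322       103.6611
  6       522.50       473.6330     2,841.7983
  Σ                    580.7718     3,159.7083
P = 580.7718; Macaulay duration = 3,159.7083 / 580.7718 = 5.44053 half-year periods = 2.72027 years.
Modified duration = D_Mac / (1 + y) = 2.72027 / 1.0165 = 2.67611 years.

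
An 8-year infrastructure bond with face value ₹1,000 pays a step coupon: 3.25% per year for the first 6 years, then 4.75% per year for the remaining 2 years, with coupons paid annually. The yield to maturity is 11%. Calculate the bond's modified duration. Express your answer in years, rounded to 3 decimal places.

6.206 years

Periodic yield y = 0.11. First find Macaulay duration:
  t   CF        PV=CF/(1+0.11)^t    t·PV
  1        32.50        29.2793        29.2793
  2        32.50        26.3777        52.7555
  3        32.50        23.7637        71.2912
  4        32.50        21.4088        85.6350
  5        32.50        19.2872        96.4358
  6        32.50        17.3758       104.2550
  7        47.50        22.8788       160.1514
  8     1,047.50       454.5380     3,636.3040
  Σ                    614.9093     4,236.1072
P = 614.9093; Macaulay duration = 4,236.1072 / 614.9093 = 6.88900 years.
Modified duration = D_Mac / (1 + y) = 6.88900 / 1.11 = 6.20630 years.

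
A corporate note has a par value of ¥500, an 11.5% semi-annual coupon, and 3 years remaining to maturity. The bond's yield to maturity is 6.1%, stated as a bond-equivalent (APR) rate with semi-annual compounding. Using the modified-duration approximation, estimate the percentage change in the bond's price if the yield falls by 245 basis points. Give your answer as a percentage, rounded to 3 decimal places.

Periodic yield y = 0.0305. Modified duration first:
  t   CF        PV=CF/(1+0.0305)^t    t·PV
  1        28.75        27.8991        27.8991
  2        28.75        27.0733        54.1467
  3        28.75        26.2720        78.8161
  4        28.75        25.4945       101.9779
  5        28.75        24.7399       123.6995
  6       528.75       441.5322     2,649.1933
  Σ                    573.0110     3,035.7326
P = 573.0110; D_Mac = 5.29786 half-year periods = 2.64893 yrs; D_mod = 2.64893/(1+0.0305) = 2.57053 yrs.
ΔP/P ≈ -D_mod · Δy = -2.57053 × (-0.0245) = +0.062978 = +6.2978%.

+6.298%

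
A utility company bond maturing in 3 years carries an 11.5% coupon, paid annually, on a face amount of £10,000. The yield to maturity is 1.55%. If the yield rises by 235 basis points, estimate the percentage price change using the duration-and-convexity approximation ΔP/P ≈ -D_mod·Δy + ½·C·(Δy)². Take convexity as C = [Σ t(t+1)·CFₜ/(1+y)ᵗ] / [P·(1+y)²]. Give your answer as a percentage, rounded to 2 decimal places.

With y = 0.0155:
  t   CF        PV=CF/(1+0.0155)^t    t·PV        t(t+1)·PV
  1     1,150.00     1,132.4471     1,132.4471       2,264.8941
  2     1,150.00     1,115.1621     2,230.3241       6,690.9724
  3    11,150.00    10,647.1920    31,941.5759     127,766.3035
  Σ                 12,894.8011    35,304.3471     136,722.1700
P = 12,894.8011; D_Mac = 2.73787 yrs; D_mod = 2.69609 yrs; C = 10.28169.
Duration effect: -2.69609 × (+0.0235) = -0.063358
Convexity effect: 0.5 × 10.28169 × (0.0235)² = +0.0028390
ΔP/P ≈ -0.063358 + 0.0028390 = -0.060519 = -6.0519%.

-6.05%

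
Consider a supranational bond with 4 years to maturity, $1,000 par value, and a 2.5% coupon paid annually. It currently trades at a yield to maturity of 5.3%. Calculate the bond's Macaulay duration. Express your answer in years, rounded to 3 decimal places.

Periodic yield y = 0.053. Discount each cash flow and weight by its year:
  t   CF        PV=CF/(1+0.053)^t    t·PV
  1        25.00        23.7417        23.7417
  2        25.00        22.5467        45.0934
  3        25.00        21.4119        64.2357
  4     1,025.00       833.7011     3,334.8044
  Σ                    901.4014     3,467.8752
Price P = Σ PV = 901.4014.
Macaulay duration = Σ(t·PV) / P = 3,467.8752 / 901.4014 = 3.84720 years.

3.847 years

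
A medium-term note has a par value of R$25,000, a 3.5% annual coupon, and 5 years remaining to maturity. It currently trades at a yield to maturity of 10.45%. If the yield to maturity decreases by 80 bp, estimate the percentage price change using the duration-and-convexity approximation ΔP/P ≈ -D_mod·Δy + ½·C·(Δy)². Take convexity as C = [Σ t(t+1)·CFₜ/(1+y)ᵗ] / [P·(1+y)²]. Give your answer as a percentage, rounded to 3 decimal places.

With y = 0.1045:
  t   CF        PV=CF/(1+0.1045)^t    t·PV        t(t+1)·PV
  1       875.00       792.2137       792.2137       1,584.4273
  2       875.00       717.2600     1,434.5200       4,303.5600
  3       875.00       649.3979     1,948.1938       7,792.7750
  4       875.00       587.9565     2,351.8259      11,759.1294
  5    25,875.00    15,741.7046    78,708.5228     472,251.1369
  Σ                 18,488.5326    85,235.2761     497,691.0287
P = 18,488.5326; D_Mac = 4.61017 yrs; D_mod = 4.17399 yrs; C = 22.06612.
Duration effect: -4.17399 × (-0.008) = +0.033392
Convexity effect: 0.5 × 22.06612 × (-0.008)² = +0.0007061
ΔP/P ≈ +0.033392 + 0.0007061 = +0.034098 = +3.4098%.

+3.410%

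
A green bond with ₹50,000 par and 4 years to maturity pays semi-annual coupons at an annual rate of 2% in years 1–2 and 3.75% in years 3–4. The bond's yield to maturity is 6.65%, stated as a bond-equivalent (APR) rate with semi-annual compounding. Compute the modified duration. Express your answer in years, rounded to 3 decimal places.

3.705 years

Periodic yield y = 0.03325. First find Macaulay duration:
  t   CF        PV=CF/(1+0.03325)^t    t·PV
  1       500.00       483.9100       483.9100
  2       500.00       468.3378       936.6755
  3       500.00       453.2666     1,359.7999
  4       500.00       438.6805     1,754.7221
  5       937.50       796.0571     3,980.2854
  6       937.50       770.4399     4,622.6397
  7       937.50       745.6472     5,219.5302
  8    50,937.50    39,209.7718   313,678.1742
  Σ                 43,366.1109   332,035.7370
P = 43,366.1109; Macaulay duration = 332,035.7370 / 43,366.1109 = 7.65657 half-year periods = 3.82829 years.
Modified duration = D_Mac / (1 + y) = 3.82829 / 1.03325 = 3.70509 years.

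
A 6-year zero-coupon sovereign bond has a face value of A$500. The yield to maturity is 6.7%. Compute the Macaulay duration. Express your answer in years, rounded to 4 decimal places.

6.0000 years

A zero-coupon bond has a single cash flow at maturity, so its Macaulay duration equals its maturity: 6 years.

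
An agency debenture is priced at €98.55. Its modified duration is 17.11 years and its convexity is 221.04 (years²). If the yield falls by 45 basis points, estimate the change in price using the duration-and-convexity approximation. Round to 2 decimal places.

+€7.81

Duration effect: -D_mod·Δy = -17.11 × (-0.0045) = +0.076995
Convexity effect: ½·C·(Δy)² = 0.5 × 221.04 × (-0.0045)² = +0.00223803
ΔP/P ≈ +0.076995 + 0.00223803 = +0.07923303
ΔP ≈ 98.55 × (+0.07923303) = +7.8084151065.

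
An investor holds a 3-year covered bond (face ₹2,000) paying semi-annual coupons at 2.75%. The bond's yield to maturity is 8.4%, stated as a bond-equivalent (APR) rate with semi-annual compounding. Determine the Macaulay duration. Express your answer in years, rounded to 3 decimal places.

2.890 years

Periodic yield y = 0.042. Discount each cash flow and weight by its period:
  t   CF        PV=CF/(1+0.042)^t    t·PV
  1        27.50        26.3916        26.3916
  2        27.50        25.3278        50.6556
  3        27.50        24.3069        72.9207
  4        27.50        23.3272        93.3086
  5        27.50        22.3869       111.9345
  6     2,027.50     1,583.9977     9,503.9863
  Σ                  1,705.7380     9,859.1972
Price P = Σ PV = 1,705.7380.
Macaulay duration = Σ(t·PV) / P = 9,859.1972 / 1,705.7380 = 5.78002 half-year periods.
In years: 5.78002 / 2 = 2.89001 years.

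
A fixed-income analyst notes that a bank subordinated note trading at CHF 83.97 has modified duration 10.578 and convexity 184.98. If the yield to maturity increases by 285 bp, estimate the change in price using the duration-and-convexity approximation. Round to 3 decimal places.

Duration effect: -D_mod·Δy = -10.578 × (+0.0285) = -0.301473
Convexity effect: ½·C·(Δy)² = 0.5 × 184.98 × (0.0285)² = +0.0751250025
ΔP/P ≈ -0.301473 + 0.0751250025 = -0.2263479975
ΔP ≈ 83.97 × (-0.2263479975) = -19.006441350075.

-CHF 19.006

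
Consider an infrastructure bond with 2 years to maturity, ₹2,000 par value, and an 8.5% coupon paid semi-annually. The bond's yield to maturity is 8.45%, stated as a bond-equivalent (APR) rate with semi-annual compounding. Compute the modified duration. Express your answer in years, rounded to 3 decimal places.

1.805 years

Periodic yield y = 0.04225. First find Macaulay duration:
  t   CF        PV=CF/(1+0.04225)^t    t·PV
  1        85.00        81.5543        81.5543
  2        85.00        78.2483       156.4967
  3        85.00        75.0764       225.2291
  4     2,085.00     1,766.9263     7,067.7053
  Σ                  2,001.8054     7,530.9854
P = 2,001.8054; Macaulay duration = 7,530.9854 / 2,001.8054 = 3.76210 half-year periods = 1.88105 years.
Modified duration = D_Mac / (1 + y) = 1.88105 / 1.04225 = 1.80480 years.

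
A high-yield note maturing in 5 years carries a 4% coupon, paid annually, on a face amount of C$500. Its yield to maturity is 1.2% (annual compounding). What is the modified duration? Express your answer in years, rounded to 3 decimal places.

4.601 years

Periodic yield y = 0.012. First find Macaulay duration:
  t   CF        PV=CF/(1+0.012)^t    t·PV
  1        20.00        19.7628        19.7628
  2        20.00        19.5285        39.0570
  3        20.00        19.2969        57.8908
  4        20.00        19.0681        76.2725
  5       520.00       489.8925     2,449.4624
  Σ                    567.5489     2,642.4456
P = 567.5489; Macaulay duration = 2,642.4456 / 567.5489 = 4.65589 years.
Modified duration = D_Mac / (1 + y) = 4.65589 / 1.012 = 4.60068 years.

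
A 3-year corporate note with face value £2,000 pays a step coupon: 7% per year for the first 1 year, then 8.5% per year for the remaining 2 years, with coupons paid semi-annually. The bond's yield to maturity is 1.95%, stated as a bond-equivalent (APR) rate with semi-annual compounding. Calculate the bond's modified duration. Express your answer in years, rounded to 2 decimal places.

2.74 years

Periodic yield y = 0.00975. First find Macaulay duration:
  t   CF        PV=CF/(1+0.00975)^t    t·PV
  1        70.00        69.3241        69.3241
  2        70.00        68.6547       137.3094
  3        85.00        82.5615       247.6844
  4        85.00        81.7643       327.0570
  5        85.00        80.9748       404.8738
  6     2,085.00     1,967.0839    11,802.5035
  Σ                  2,350.3632    12,988.7522
P = 2,350.3632; Macaulay duration = 12,988.7522 / 2,350.3632 = 5.52627 half-year periods = 2.76314 years.
Modified duration = D_Mac / (1 + y) = 2.76314 / 1.00975 = 2.73646 years.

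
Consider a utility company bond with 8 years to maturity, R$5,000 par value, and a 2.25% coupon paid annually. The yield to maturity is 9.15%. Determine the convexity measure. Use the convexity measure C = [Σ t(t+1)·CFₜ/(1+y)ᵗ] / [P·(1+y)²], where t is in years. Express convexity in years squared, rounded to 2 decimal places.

52.64

With y = 0.0915:
  t   CF        PV=CF/(1+0.0915)^t    t·PV        t(t+1)·PV
  1       112.50       103.0692       103.0692         206.1383
  2       112.50        94.4289       188.8578         566.5735
  3       112.50        86.5130       259.5390       1,038.1558
  4       112.50        79.2606       317.0426       1,585.2128
  5       112.50        72.6163       363.0813       2,178.4875
  6       112.50        66.5289       399.1732       2,794.2121
  7       112.50        60.9518       426.6624       3,413.2993
  8     5,112.50     2,537.7182    20,301.7459     182,715.7130
  Σ                  3,101.0868    22,359.1712     194,497.7924
P = 3,101.0868.
Convexity = Σ t(t+1)·PV / [P·(1+y)²] = 194,497.7924 / (3,101.0868 × 1.191372) = 52.64453.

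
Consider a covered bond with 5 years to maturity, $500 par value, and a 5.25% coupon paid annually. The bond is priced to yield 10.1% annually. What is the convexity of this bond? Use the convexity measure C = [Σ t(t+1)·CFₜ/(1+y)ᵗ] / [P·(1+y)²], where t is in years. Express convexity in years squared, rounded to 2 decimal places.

21.27

With y = 0.101:
  t   CF        PV=CF/(1+0.101)^t    t·PV        t(t+1)·PV
  1        26.25        23.8420        23.8420          47.6839
  2        26.25        21.6548        43.3096         129.9289
  3        26.25        19.6683        59.0050         236.0199
  4        26.25        17.8641        71.4562         357.2811
  5       526.25       325.2786     1,626.3931       9,758.3585
  Σ                    408.3078     1,824.0059      10,529.2723
P = 408.3078.
Convexity = Σ t(t+1)·PV / [P·(1+y)²] = 10,529.2723 / (408.3078 × 1.212201) = 21.27336.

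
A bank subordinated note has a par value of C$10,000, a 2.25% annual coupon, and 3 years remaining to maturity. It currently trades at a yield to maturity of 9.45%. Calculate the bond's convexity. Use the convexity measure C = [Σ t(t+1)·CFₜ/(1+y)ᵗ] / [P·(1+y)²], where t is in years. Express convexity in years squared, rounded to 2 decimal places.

With y = 0.0945:
  t   CF        PV=CF/(1+0.0945)^t    t·PV        t(t+1)·PV
  1       225.00       205.5733       205.5733         411.1466
  2       225.00       187.8240       375.6479       1,126.9437
  3    10,225.00     7,798.5888    23,395.7663      93,583.0650
  Σ                  8,191.9860    23,976.9875      95,121.1554
P = 8,191.9860.
Convexity = Σ t(t+1)·PV / [P·(1+y)²] = 95,121.1554 / (8,191.9860 × 1.197930) = 9.69296.

9.69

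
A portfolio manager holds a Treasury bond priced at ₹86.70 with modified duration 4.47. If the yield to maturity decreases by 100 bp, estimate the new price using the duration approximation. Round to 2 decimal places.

₹90.58

Duration approximation: ΔP/P ≈ -D_mod · Δy = -4.47 × (-0.01) = +0.044700.
New price ≈ 86.70 × (1 + 0.044700) = 90.57549.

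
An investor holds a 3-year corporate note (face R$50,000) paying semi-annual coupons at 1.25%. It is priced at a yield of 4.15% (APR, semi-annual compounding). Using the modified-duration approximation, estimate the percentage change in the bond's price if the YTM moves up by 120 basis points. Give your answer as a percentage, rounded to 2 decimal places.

-3.47%

Periodic yield y = 0.02075. Modified duration first:
  t   CF        PV=CF/(1+0.02075)^t    t·PV
  1       312.50       306.1474       306.1474
  2       312.50       299.9240       599.8480
  3       312.50       293.8271       881.4813
  4       312.50       287.8541     1,151.4165
  5       312.50       282.0026     1,410.0129
  6    50,312.50    44,479.4662   266,876.7969
  Σ                 45,949.2214   271,225.7031
P = 45,949.2214; D_Mac = 5.90273 half-year periods = 2.95136 yrs; D_mod = 2.95136/(1+0.02075) = 2.89137 yrs.
ΔP/P ≈ -D_mod · Δy = -2.89137 × (+0.012) = -0.034696 = -3.4696%.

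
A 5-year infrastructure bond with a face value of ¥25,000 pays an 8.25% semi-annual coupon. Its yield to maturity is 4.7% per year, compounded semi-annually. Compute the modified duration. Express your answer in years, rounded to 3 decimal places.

Periodic yield y = 0.0235. First find Macaulay duration:
  t   CF        PV=CF/(1+0.0235)^t    t·PV
  1     1,031.25     1,007.5721     1,007.5721
  2     1,031.25       984.4378     1,968.8755
  3     1,031.25       961.8347     2,885.5040
  4     1,031.25       939.7505     3,759.0021
  5     1,031.25       918.1734     4,590.8672
  6     1,031.25       897.0918     5,382.5507
  7     1,031.25       876.4942     6,135.4592
  8     1,031.25       856.3695     6,850.9559
  9     1,031.25       836.7069     7,530.3619
  10   26,031.25    20,635.5740   206,355.7397
  Σ                 28,914.0047   246,466.8883
P = 28,914.0047; Macaulay duration = 246,466.8883 / 28,914.0047 = 8.52414 half-year periods = 4.26207 years.
Modified duration = D_Mac / (1 + y) = 4.26207 / 1.0235 = 4.16421 years.

4.164 years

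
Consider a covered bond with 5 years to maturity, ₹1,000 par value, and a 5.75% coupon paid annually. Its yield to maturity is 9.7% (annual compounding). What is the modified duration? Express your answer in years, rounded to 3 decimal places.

4.043 years

Periodic yield y = 0.097. First find Macaulay duration:
  t   CF        PV=CF/(1+0.097)^t    t·PV
  1        57.50        52.4157        52.4157
  2        57.50        47.7809        95.5619
  3        57.50        43.5560       130.6680
  4        57.50        39.7046       158.8186
  5     1,057.50       665.6520     3,328.2600
  Σ                    849.1092     3,765.7241
P = 849.1092; Macaulay duration = 3,765.7241 / 849.1092 = 4.43491 years.
Modified duration = D_Mac / (1 + y) = 4.43491 / 1.097 = 4.04276 years.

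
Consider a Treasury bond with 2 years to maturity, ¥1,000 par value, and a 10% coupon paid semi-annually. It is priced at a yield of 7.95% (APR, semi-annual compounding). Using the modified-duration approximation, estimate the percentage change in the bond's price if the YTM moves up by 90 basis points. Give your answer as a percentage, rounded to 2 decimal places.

-1.61%

Periodic yield y = 0.03975. Modified duration first:
  t   CF        PV=CF/(1+0.03975)^t    t·PV
  1        50.00        48.0885        48.0885
  2        50.00        46.2500        92.5001
  3        50.00        44.4819       133.4457
  4     1,050.00       898.4079     3,593.6318
  Σ                  1,037.2284     3,867.6660
P = 1,037.2284; D_Mac = 3.72885 half-year periods = 1.86442 yrs; D_mod = 1.86442/(1+0.03975) = 1.79315 yrs.
ΔP/P ≈ -D_mod · Δy = -1.79315 × (+0.009) = -0.016138 = -1.6138%.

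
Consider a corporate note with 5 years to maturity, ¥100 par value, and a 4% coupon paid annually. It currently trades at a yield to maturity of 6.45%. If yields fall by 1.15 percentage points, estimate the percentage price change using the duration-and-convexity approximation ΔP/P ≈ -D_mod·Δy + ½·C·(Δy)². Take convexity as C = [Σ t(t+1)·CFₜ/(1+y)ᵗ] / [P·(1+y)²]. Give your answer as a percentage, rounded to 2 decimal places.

+5.13%

With y = 0.0645:
  t   CF        PV=CF/(1+0.0645)^t    t·PV        t(t+1)·PV
  1         4.00         3.7576         3.7576           7.5153
  2         4.00         3.5300         7.0599          21.1797
  3         4.00         3.3161         9.9482          39.7928
  4         4.00         3.1151        12.4606          62.3028
  5       104.00        76.0860       380.4302       2,282.5814
  Σ                     89.8048       413.6565       2,413.3719
P = 89.8048; D_Mac = 4.60617 yrs; D_mod = 4.32708 yrs; C = 23.71555.
Duration effect: -4.32708 × (-0.0115) = +0.049761
Convexity effect: 0.5 × 23.71555 × (-0.0115)² = +0.0015682
ΔP/P ≈ +0.049761 + 0.0015682 = +0.051330 = +5.1330%.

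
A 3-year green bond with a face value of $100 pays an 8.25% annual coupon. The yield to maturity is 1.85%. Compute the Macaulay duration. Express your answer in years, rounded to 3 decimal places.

Periodic yield y = 0.0185. Discount each cash flow and weight by its year:
  t   CF        PV=CF/(1+0.0185)^t    t·PV
  1         8.25         8.1001         8.1001
  2         8.25         7.9530        15.9060
  3       108.25       102.4577       307.3732
  Σ                    118.5109       331.3794
Price P = Σ PV = 118.5109.
Macaulay duration = Σ(t·PV) / P = 331.3794 / 118.5109 = 2.79619 years.

2.796 years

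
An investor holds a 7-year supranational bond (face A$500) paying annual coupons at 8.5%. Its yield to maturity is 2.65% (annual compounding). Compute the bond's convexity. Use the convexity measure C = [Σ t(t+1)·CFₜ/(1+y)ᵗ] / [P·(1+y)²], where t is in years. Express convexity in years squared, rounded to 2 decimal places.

With y = 0.0265:
  t   CF        PV=CF/(1+0.0265)^t    t·PV        t(t+1)·PV
  1        42.50        41.4028        41.4028          82.8057
  2        42.50        40.3340        80.6679         242.0038
  3        42.50        39.2927       117.8782         471.5126
  4        42.50        38.2783       153.1134         765.5668
  5        42.50        37.2902       186.4508       1,118.7046
  6        42.50        36.3275       217.9648       1,525.7539
  7       542.50       451.7385     3,162.1692      25,297.3537
  Σ                    684.6639     3,959.6471      29,503.7012
P = 684.6639.
Convexity = Σ t(t+1)·PV / [P·(1+y)²] = 29,503.7012 / (684.6639 × 1.053702) = 40.89603.

40.90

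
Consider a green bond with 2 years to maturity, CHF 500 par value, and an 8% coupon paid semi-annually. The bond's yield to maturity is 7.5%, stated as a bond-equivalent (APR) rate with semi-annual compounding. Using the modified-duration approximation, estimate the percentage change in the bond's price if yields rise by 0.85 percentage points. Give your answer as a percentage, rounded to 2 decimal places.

-1.55%

Periodic yield y = 0.0375. Modified duration first:
  t   CF        PV=CF/(1+0.0375)^t    t·PV
  1        20.00        19.2771        19.2771
  2        20.00        18.5803        37.1607
  3        20.00        17.9088        53.7263
  4       520.00       448.7980     1,795.1920
  Σ                    504.5642     1,905.3561
P = 504.5642; D_Mac = 3.77624 half-year periods = 1.88812 yrs; D_mod = 1.88812/(1+0.0375) = 1.81988 yrs.
ΔP/P ≈ -D_mod · Δy = -1.81988 × (+0.0085) = -0.015469 = -1.5469%.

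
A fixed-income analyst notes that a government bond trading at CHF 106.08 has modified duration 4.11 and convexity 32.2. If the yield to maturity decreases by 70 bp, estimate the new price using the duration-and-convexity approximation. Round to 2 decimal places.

CHF 109.22

Duration effect: -D_mod·Δy = -4.11 × (-0.007) = +0.028770
Convexity effect: ½·C·(Δy)² = 0.5 × 32.2 × (-0.007)² = +0.0007889
ΔP/P ≈ +0.028770 + 0.0007889 = +0.0295589
New price ≈ 106.08 × (1 + 0.0295589) = 109.215608112.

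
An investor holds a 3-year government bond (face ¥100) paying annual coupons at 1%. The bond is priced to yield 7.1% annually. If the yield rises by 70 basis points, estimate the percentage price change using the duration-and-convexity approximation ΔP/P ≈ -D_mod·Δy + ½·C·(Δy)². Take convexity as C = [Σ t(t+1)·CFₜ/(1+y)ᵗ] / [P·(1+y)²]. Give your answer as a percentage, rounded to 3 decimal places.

-1.914%

With y = 0.071:
  t   CF        PV=CF/(1+0.071)^t    t·PV        t(t+1)·PV
  1         1.00         0.9337         0.9337           1.8674
  2         1.00         0.8718         1.7436           5.2309
  3       101.00        82.2154       246.6461         986.5843
  Σ                     84.0209       249.3234         993.6826
P = 84.0209; D_Mac = 2.96740 yrs; D_mod = 2.77068 yrs; C = 10.31054.
Duration effect: -2.77068 × (+0.007) = -0.019395
Convexity effect: 0.5 × 10.31054 × (0.007)² = +0.0002526
ΔP/P ≈ -0.019395 + 0.0002526 = -0.019142 = -1.9142%.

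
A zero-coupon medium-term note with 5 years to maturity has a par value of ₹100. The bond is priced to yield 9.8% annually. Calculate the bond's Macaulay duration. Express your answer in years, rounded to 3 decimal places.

A zero-coupon bond has a single cash flow at maturity, so its Macaulay duration equals its maturity: 5 years.

5.000 years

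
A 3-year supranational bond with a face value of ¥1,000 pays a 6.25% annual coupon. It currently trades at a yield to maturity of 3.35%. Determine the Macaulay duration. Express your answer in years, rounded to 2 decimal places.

2.83 years

Periodic yield y = 0.0335. Discount each cash flow and weight by its year:
  t   CF        PV=CF/(1+0.0335)^t    t·PV
  1        62.50        60.4741        60.4741
  2        62.50        58.5139       117.0278
  3     1,062.50       962.4928     2,887.4784
  Σ                  1,081.4808     3,064.9804
Price P = Σ PV = 1,081.4808.
Macaulay duration = Σ(t·PV) / P = 3,064.9804 / 1,081.4808 = 2.83406 years.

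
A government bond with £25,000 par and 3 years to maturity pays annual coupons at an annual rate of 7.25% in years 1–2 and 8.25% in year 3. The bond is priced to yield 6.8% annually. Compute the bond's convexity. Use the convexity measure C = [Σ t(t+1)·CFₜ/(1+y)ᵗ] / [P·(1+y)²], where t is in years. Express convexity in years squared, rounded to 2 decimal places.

With y = 0.068:
  t   CF        PV=CF/(1+0.068)^t    t·PV        t(t+1)·PV
  1     1,812.50     1,697.0974     1,697.0974       3,394.1948
  2     1,812.50     1,589.0425     3,178.0850       9,534.2549
  3    27,062.50    22,215.4009    66,646.2028     266,584.8112
  Σ                 25,501.5408    71,521.3852     279,513.2609
P = 25,501.5408.
Convexity = Σ t(t+1)·PV / [P·(1+y)²] = 279,513.2609 / (25,501.5408 × 1.140624) = 9.60934.

9.61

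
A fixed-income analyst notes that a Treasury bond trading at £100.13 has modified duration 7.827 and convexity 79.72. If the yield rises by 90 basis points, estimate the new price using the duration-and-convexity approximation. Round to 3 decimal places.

£93.400

Duration effect: -D_mod·Δy = -7.827 × (+0.009) = -0.070443
Convexity effect: ½·C·(Δy)² = 0.5 × 79.72 × (0.009)² = +0.00322866
ΔP/P ≈ -0.070443 + 0.00322866 = -0.06721434
New price ≈ 100.13 × (1 - 0.06721434) = 93.3998281358.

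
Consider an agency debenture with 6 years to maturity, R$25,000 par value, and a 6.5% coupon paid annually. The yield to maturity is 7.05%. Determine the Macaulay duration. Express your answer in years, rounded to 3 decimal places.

5.143 years

Periodic yield y = 0.0705. Discount each cash flow and weight by its year:
  t   CF        PV=CF/(1+0.0705)^t    t·PV
  1     1,625.00     1,517.9823     1,517.9823
  2     1,625.00     1,418.0124     2,836.0248
  3     1,625.00     1,324.6262     3,973.8787
  4     1,625.00     1,237.3902     4,949.5609
  5     1,625.00     1,155.8993     5,779.4966
  6    26,625.00    17,691.7008   106,150.2050
  Σ                 24,345.6112   125,207.1481
Price P = Σ PV = 24,345.6112.
Macaulay duration = Σ(t·PV) / P = 125,207.1481 / 24,345.6112 = 5.14290 years.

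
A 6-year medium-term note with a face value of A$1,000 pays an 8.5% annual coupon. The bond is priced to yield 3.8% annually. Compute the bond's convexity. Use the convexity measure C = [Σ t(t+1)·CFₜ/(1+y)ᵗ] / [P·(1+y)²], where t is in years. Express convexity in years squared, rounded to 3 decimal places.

With y = 0.038:
  t   CF        PV=CF/(1+0.038)^t    t·PV        t(t+1)·PV
  1        85.00        81.8882        81.8882         163.7765
  2        85.00        78.8904       157.7808         473.3425
  3        85.00        76.0023       228.0070         912.0279
  4        85.00        73.2200       292.8799       1,464.3993
  5        85.00        70.5395       352.6973       2,116.1839
  6     1,085.00       867.4523     5,204.7140      36,432.9978
  Σ                  1,247.9927     6,317.9672      41,562.7278
P = 1,247.9927.
Convexity = Σ t(t+1)·PV / [P·(1+y)²] = 41,562.7278 / (1,247.9927 × 1.077444) = 30.90988.

30.910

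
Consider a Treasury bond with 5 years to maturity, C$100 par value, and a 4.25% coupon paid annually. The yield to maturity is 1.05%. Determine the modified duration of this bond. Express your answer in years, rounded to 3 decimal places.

Periodic yield y = 0.0105. First find Macaulay duration:
  t   CF        PV=CF/(1+0.0105)^t    t·PV
  1         4.25         4.2058         4.2058
  2         4.25         4.1621         8.3243
  3         4.25         4.1189        12.3567
  4         4.25         4.0761        16.3044
  5       104.25        98.9451       494.7257
  Σ                    115.5081       535.9168
P = 115.5081; Macaulay duration = 535.9168 / 115.5081 = 4.63965 years.
Modified duration = D_Mac / (1 + y) = 4.63965 / 1.0105 = 4.59144 years.

4.591 years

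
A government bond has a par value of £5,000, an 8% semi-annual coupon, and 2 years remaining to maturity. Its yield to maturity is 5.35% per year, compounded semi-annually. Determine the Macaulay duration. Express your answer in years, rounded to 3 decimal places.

Periodic yield y = 0.02675. Discount each cash flow and weight by its period:
  t   CF        PV=CF/(1+0.02675)^t    t·PV
  1       200.00       194.7894       194.7894
  2       200.00       189.7145       379.4290
  3       200.00       184.7719       554.3156
  4     5,200.00     4,678.9079    18,715.6316
  Σ                  5,248.1837    19,844.1657
Price P = Σ PV = 5,248.1837.
Macaulay duration = Σ(t·PV) / P = 19,844.1657 / 5,248.1837 = 3.78115 half-year periods.
In years: 3.78115 / 2 = 1.89057 years.

1.891 years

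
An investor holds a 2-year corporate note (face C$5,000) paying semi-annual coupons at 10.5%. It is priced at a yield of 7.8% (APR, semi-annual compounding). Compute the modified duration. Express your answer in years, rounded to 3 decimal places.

1.789 years

Periodic yield y = 0.039. First find Macaulay duration:
  t   CF        PV=CF/(1+0.039)^t    t·PV
  1       262.50       252.6468       252.6468
  2       262.50       243.1634       486.3268
  3       262.50       234.0360       702.1080
  4     5,262.50     4,515.7503    18,063.0012
  Σ                  5,245.5965    19,504.0827
P = 5,245.5965; Macaulay duration = 19,504.0827 / 5,245.5965 = 3.71818 half-year periods = 1.85909 years.
Modified duration = D_Mac / (1 + y) = 1.85909 / 1.039 = 1.78931 years.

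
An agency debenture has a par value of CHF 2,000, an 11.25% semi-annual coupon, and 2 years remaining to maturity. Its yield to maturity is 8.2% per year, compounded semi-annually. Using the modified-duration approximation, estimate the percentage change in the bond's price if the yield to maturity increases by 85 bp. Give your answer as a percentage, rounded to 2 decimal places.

Periodic yield y = 0.041. Modified duration first:
  t   CF        PV=CF/(1+0.041)^t    t·PV
  1       112.50       108.0692       108.0692
  2       112.50       103.8128       207.6257
  3       112.50        99.7241       299.1724
  4     2,112.50     1,798.8452     7,195.3809
  Σ                  2,110.4514     7,810.2482
P = 2,110.4514; D_Mac = 3.70075 half-year periods = 1.85037 yrs; D_mod = 1.85037/(1+0.041) = 1.77750 yrs.
ΔP/P ≈ -D_mod · Δy = -1.77750 × (+0.0085) = -0.015109 = -1.5109%.

-1.51%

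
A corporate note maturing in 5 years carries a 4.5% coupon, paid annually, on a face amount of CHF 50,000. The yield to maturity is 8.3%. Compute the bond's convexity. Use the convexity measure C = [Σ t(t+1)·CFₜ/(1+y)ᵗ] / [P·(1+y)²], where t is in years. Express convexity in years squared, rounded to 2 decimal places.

22.52

With y = 0.083:
  t   CF        PV=CF/(1+0.083)^t    t·PV        t(t+1)·PV
  1     2,250.00     2,077.5623     2,077.5623       4,155.1247
  2     2,250.00     1,918.3401     3,836.6802      11,510.0406
  3     2,250.00     1,771.3205     5,313.9615      21,255.8460
  4     2,250.00     1,635.5683     6,542.2733      32,711.3665
  5    52,250.00    35,070.6659   175,353.3293   1,052,119.9760
  Σ                 42,473.4571   193,123.8067   1,121,752.3537
P = 42,473.4571.
Convexity = Σ t(t+1)·PV / [P·(1+y)²] = 1,121,752.3537 / (42,473.4571 × 1.172889) = 22.51762.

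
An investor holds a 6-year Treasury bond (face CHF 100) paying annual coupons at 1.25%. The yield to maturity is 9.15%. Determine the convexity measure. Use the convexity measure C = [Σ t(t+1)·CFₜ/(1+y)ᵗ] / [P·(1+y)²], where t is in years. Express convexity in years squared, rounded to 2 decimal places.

33.42

With y = 0.0915:
  t   CF        PV=CF/(1+0.0915)^t    t·PV        t(t+1)·PV
  1         1.25         1.1452         1.1452           2.2904
  2         1.25         1.0492         2.0984           6.2953
  3         1.25         0.9613         2.8838          11.5351
  4         1.25         0.8807         3.5227          17.6135
  5         1.25         0.8068         4.0342          24.2054
  6       101.25        59.8760       359.2558       2,514.7909
  Σ                     64.7192       372.9402       2,576.7306
P = 64.7192.
Convexity = Σ t(t+1)·PV / [P·(1+y)²] = 2,576.7306 / (64.7192 × 1.191372) = 33.41862.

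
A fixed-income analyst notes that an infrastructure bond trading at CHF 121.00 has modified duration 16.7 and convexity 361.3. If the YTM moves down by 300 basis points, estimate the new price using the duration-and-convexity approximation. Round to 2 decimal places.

Duration effect: -D_mod·Δy = -16.7 × (-0.03) = +0.501000
Convexity effect: ½·C·(Δy)² = 0.5 × 361.3 × (-0.03)² = +0.1625850
ΔP/P ≈ +0.501000 + 0.1625850 = +0.663585
New price ≈ 121.00 × (1 + 0.663585) = 201.293785.

CHF 201.29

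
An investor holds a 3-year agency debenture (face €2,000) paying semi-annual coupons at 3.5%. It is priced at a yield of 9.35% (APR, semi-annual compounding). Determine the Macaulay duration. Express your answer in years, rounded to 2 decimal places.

Periodic yield y = 0.04675. Discount each cash flow and weight by its period:
  t   CF        PV=CF/(1+0.04675)^t    t·PV
  1        35.00        33.4368        33.4368
  2        35.00        31.9435        63.8869
  3        35.00        30.5168        91.5504
  4        35.00        29.1539       116.6155
  5        35.00        27.8518       139.2590
  6     2,035.00     1,547.0580     9,282.3480
  Σ                  1,699.9608     9,727.0967
Price P = Σ PV = 1,699.9608.
Macaulay duration = Σ(t·PV) / P = 9,727.0967 / 1,699.9608 = 5.72195 half-year periods.
In years: 5.72195 / 2 = 2.86098 years.

2.86 years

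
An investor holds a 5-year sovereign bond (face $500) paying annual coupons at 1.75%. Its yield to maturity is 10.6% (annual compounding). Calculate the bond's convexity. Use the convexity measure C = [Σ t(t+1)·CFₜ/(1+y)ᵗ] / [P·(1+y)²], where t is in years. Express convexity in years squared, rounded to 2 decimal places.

23.14

With y = 0.106:
  t   CF        PV=CF/(1+0.106)^t    t·PV        t(t+1)·PV
  1         8.75         7.9114         7.9114          15.8228
  2         8.75         7.1532        14.3063          42.9189
  3         8.75         6.4676        19.4028          77.6111
  4         8.75         5.8477        23.3909         116.9547
  5       508.75       307.4176     1,537.0882       9,222.5293
  Σ                    334.7975     1,602.0996       9,475.8368
P = 334.7975.
Convexity = Σ t(t+1)·PV / [P·(1+y)²] = 9,475.8368 / (334.7975 × 1.223236) = 23.13796.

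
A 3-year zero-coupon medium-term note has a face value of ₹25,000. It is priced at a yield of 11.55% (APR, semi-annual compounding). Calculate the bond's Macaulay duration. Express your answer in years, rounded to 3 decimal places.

3.000 years

A zero-coupon bond has a single cash flow at maturity, so its Macaulay duration equals its maturity: 3 years.
(Equivalently: 6 semi-annual periods ÷ 2 = 3 years.)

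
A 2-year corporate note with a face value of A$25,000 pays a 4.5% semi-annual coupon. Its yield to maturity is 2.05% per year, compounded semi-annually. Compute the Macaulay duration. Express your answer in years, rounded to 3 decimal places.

1.937 years

Periodic yield y = 0.01025. Discount each cash flow and weight by its period:
  t   CF        PV=CF/(1+0.01025)^t    t·PV
  1       562.50       556.7929       556.7929
  2       562.50       551.1437     1,102.2873
  3       562.50       545.5517     1,636.6552
  4    25,562.50    24,540.7533    98,163.0130
  Σ                 26,194.2415   101,458.7484
Price P = Σ PV = 26,194.2415.
Macaulay duration = Σ(t·PV) / P = 101,458.7484 / 26,194.2415 = 3.87332 half-year periods.
In years: 3.87332 / 2 = 1.93666 years.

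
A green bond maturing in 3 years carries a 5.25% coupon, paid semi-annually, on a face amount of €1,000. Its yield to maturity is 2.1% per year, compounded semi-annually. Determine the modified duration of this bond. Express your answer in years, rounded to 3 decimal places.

Periodic yield y = 0.0105. First find Macaulay duration:
  t   CF        PV=CF/(1+0.0105)^t    t·PV
  1        26.25        25.9772        25.9772
  2        26.25        25.7073        51.4146
  3        26.25        25.4402        76.3206
  4        26.25        25.1758       100.7034
  5        26.25        24.9142       124.5712
  6     1,026.25       963.9073     5,783.4437
  Σ                  1,091.1221     6,162.4307
P = 1,091.1221; Macaulay duration = 6,162.4307 / 1,091.1221 = 5.64779 half-year periods = 2.82390 years.
Modified duration = D_Mac / (1 + y) = 2.82390 / 1.0105 = 2.79455 years.

2.795 years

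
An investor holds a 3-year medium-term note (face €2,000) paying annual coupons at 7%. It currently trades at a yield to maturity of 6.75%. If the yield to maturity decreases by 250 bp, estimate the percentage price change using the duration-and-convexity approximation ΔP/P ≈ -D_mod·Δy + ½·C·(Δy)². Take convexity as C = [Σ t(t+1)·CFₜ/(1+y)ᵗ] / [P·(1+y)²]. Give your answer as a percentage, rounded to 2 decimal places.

With y = 0.0675:
  t   CF        PV=CF/(1+0.0675)^t    t·PV        t(t+1)·PV
  1       140.00       131.1475       131.1475         262.2951
  2       140.00       122.8548       245.7097         737.1290
  3     2,140.00     1,759.1794     5,277.5381      21,110.1524
  Σ                  2,013.1817     5,654.3953      22,109.5765
P = 2,013.1817; D_Mac = 2.80869 yrs; D_mod = 2.63109 yrs; C = 9.63744.
Duration effect: -2.63109 × (-0.025) = +0.065777
Convexity effect: 0.5 × 9.63744 × (-0.025)² = +0.0030117
ΔP/P ≈ +0.065777 + 0.0030117 = +0.068789 = +6.8789%.

+6.88%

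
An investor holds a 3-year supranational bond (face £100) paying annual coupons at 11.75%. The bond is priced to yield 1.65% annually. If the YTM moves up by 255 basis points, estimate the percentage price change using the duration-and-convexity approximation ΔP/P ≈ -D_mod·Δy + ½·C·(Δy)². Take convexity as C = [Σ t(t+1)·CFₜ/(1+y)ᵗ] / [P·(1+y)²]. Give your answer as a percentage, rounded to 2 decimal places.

With y = 0.0165:
  t   CF        PV=CF/(1+0.0165)^t    t·PV        t(t+1)·PV
  1        11.75        11.5593        11.5593          23.1185
  2        11.75        11.3716        22.7433          68.2298
  3       111.75       106.3960       319.1881       1,276.7522
  Σ                    129.3269       353.4906       1,368.1006
P = 129.3269; D_Mac = 2.73331 yrs; D_mod = 2.68894 yrs; C = 10.23798.
Duration effect: -2.68894 × (+0.0255) = -0.068568
Convexity effect: 0.5 × 10.23798 × (0.0255)² = +0.0033286
ΔP/P ≈ -0.068568 + 0.0033286 = -0.065239 = -6.5239%.

-6.52%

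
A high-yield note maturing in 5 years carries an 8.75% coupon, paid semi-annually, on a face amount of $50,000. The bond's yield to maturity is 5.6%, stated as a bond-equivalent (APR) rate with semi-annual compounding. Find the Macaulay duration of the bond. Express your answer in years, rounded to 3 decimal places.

Periodic yield y = 0.028. Discount each cash flow and weight by its period:
  t   CF        PV=CF/(1+0.028)^t    t·PV
  1     2,187.50     2,127.9183     2,127.9183
  2     2,187.50     2,069.9594     4,139.9188
  3     2,187.50     2,013.5792     6,040.7376
  4     2,187.50     1,958.7346     7,834.9385
  5     2,187.50     1,905.3839     9,526.9194
  6     2,187.50     1,853.4863    11,120.9176
  7     2,187.50     1,803.0022    12,621.0155
  8     2,187.50     1,753.8932    14,031.1456
  9     2,187.50     1,706.1218    15,355.0961
  10   52,187.50    39,594.5441   395,945.4405
  Σ                 56,786.6230   478,744.0481
Price P = Σ PV = 56,786.6230.
Macaulay duration = Σ(t·PV) / P = 478,744.0481 / 56,786.6230 = 8.43058 half-year periods.
In years: 8.43058 / 2 = 4.21529 years.

4.215 years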